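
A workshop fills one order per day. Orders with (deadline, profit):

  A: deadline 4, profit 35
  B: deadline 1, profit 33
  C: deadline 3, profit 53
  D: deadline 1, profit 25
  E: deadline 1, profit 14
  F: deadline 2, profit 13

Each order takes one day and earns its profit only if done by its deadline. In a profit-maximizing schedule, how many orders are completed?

4

Take jobs in profit order; each goes to the latest open slot no later than its deadline.
By profit: C(d3,53), A(d4,35), B(d1,33), D(d1,25), E(d1,14), F(d2,13)
C→slot 3; A→slot 4; B→slot 1; D skipped; E skipped; F→slot 2.
4 of 6 scheduled.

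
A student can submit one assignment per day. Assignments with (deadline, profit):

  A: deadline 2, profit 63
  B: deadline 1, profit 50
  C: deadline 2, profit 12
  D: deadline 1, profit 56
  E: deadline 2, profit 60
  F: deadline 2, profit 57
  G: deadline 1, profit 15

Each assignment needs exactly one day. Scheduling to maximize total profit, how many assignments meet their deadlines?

Profit order: A=63 E=60 F=57 D=56 B=50 G=15 C=12
Assign: A→slot 2, E→slot 1, F skipped, D skipped, B skipped, G skipped, C skipped.
Slots: [1:E] [2:A]
2 of 7 scheduled.

2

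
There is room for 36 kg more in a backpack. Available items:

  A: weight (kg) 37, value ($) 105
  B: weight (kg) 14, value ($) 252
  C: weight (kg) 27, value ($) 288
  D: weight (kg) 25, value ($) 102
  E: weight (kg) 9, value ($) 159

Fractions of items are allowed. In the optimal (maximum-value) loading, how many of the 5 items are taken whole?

2

Sort by value per unit weight and fill in that order.
Ratios (sorted): B 18.00, E 17.67, C 10.67, D 4.08, A 2.84
take B (14 @ 252); take E (9 @ 159); take 13/27 of C → 138.67. Capacity used 36/36.
2 item(s) taken whole; one partial (take 13/27 of C).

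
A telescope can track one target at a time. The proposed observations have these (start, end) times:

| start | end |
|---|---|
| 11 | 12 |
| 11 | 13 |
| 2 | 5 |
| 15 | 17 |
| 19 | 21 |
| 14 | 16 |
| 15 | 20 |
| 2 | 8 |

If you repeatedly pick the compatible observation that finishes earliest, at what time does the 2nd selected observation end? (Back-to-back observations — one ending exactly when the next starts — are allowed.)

Order by finish time; keep every interval that doesn't clash with the previous kept one.
By end time: (2,5), (2,8), (11,12), (11,13), (14,16), (15,17), (15,20), (19,21).
Pick (2,5); next start ≥ 5 → (11,12); next start ≥ 12 → (14,16); next start ≥ 16 → (19,21).
Selected: (2,5) (11,12) (14,16) (19,21)

12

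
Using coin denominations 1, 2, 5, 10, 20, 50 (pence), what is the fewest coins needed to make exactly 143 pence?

6

Use the largest denomination that fits, subtract, and repeat.
143 = 2×50 + 2×20 + 1×2 + 1×1
Total coins = 2 + 2 + 1 + 1 = 6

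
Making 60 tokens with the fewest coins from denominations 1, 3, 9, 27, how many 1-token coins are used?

0

60 = 2×27 + 2×3
Count of 1: 0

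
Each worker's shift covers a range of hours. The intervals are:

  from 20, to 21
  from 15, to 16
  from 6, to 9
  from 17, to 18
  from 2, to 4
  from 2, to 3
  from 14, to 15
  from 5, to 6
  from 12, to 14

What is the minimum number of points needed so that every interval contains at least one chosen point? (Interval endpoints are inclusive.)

6

Sort by right endpoint; whenever an interval is uncovered, place a point at its right end.
Sorted: [2,3] [2,4] [5,6] [6,9] [12,14] [14,15] [15,16] [17,18] [20,21]
{[2,3],[2,4]} hit by 3; {[5,6],[6,9]} hit by 6; {[12,14],[14,15]} hit by 14; {[15,16]} hit by 16; {[17,18]} hit by 18; {[20,21]} hit by 21.
Points: 3, 6, 14, 16, 18, 21 (6 total).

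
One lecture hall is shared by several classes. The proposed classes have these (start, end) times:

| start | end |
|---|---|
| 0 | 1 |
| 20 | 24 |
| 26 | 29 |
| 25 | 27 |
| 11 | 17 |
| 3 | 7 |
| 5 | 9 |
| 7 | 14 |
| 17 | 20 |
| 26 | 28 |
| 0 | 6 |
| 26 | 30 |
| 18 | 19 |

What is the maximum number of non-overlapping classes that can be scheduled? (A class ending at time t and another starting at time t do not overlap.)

6

By end time: (0,1), (0,6), (3,7), (5,9), (7,14), (11,17), (18,19), (17,20), (20,24), (25,27), (26,28), (26,29), (26,30).
Pick (0,1); next start ≥ 1 → (3,7); next start ≥ 7 → (7,14); next start ≥ 14 → (18,19); next start ≥ 19 → (20,24); next start ≥ 24 → (25,27).
Selected 6 classes.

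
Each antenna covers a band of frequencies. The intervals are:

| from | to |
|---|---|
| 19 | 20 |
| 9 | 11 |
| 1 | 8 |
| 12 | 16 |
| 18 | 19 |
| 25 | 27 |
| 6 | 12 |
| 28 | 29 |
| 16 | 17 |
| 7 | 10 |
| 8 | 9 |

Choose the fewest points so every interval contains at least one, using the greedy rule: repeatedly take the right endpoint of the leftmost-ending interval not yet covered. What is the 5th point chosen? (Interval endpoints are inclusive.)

Sort by right endpoint; whenever an interval is uncovered, place a point at its right end.
By right end: [1,8]  [8,9]  [7,10]  [9,11]  [6,12]  [12,16]  [16,17]  [18,19]  [19,20]  [25,27]  [28,29]
[1,8] uncovered → point at 8; [9,11] uncovered → point at 11; [12,16] uncovered → point at 16; [18,19] uncovered → point at 19; [25,27] uncovered → point at 27; [28,29] uncovered → point at 29.
Points: 8, 11, 16, 19, 27, 29 (6 total).

27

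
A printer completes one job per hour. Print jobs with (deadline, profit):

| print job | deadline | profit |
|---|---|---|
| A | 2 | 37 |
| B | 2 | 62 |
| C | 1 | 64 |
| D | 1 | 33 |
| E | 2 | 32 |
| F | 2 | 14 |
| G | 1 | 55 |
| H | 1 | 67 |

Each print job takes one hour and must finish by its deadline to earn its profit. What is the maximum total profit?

Take jobs in profit order; each goes to the latest open slot no later than its deadline.
Profit order: H=67 C=64 B=62 G=55 A=37 D=33 E=32 F=14
Assign: H→slot 1, C skipped, B→slot 2, G skipped, A skipped, D skipped, E skipped, F skipped.
Slots: [1:H] [2:B]
Profit = 67 + 62 = 129

129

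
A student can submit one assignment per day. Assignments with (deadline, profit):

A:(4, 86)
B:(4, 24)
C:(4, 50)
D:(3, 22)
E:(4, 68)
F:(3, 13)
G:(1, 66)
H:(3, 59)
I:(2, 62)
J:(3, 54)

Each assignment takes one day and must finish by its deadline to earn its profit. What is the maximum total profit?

Sort by profit descending; place each in the latest free slot ≤ its deadline.
By profit: A(d4,86), E(d4,68), G(d1,66), I(d2,62), H(d3,59), J(d3,54), C(d4,50), B(d4,24), D(d3,22), F(d3,13)
A→slot 4; E→slot 3; G→slot 1; I→slot 2; H skipped; J skipped; C skipped; B skipped; D skipped; F skipped.
Profit = 66 + 62 + 68 + 86 = 282

282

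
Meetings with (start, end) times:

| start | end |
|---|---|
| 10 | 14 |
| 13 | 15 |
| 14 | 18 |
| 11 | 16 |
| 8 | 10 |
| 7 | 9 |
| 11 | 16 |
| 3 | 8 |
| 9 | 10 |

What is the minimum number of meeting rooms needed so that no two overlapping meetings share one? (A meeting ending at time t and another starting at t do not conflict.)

Count concurrent intervals with a sweep; the peak is the room count.
starts: [3, 7, 8, 9, 10, 11, 11, 13, 14]
ends:   [8, 9, 10, 10, 14, 15, 16, 16, 18]
s3→1 s7→2 e8→1 s8→2 e9→1 s9→2 e10→1 e10→0 s10→1 s11→2 s11→3 s13→4  — peak 4.

4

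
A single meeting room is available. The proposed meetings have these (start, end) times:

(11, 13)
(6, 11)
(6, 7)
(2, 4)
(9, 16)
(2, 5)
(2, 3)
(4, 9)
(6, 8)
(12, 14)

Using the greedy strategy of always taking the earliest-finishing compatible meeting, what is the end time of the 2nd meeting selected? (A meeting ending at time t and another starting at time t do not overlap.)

By end time: (2,3), (2,4), (2,5), (6,7), (6,8), (4,9), (6,11), (11,13), (12,14), (9,16).
Pick (2,3); next start ≥ 3 → (6,7); next start ≥ 7 → (11,13).
Selected: (2,3) (6,7) (11,13)

7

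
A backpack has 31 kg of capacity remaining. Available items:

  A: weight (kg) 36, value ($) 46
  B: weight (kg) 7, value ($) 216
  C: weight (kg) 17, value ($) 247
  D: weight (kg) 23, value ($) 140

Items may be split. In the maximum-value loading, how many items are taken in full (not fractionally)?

Greedy by value/weight ratio, highest first.
Order: B (216/7=30.86) > C (247/17=14.53) > D (140/23=6.09) > A (46/36=1.28)
Fill: take B (7 @ 216) → take C (17 @ 247) → take 7/23 of D → 42.61; 31/31 used.
2 item(s) taken whole; one partial (take 7/23 of D).

2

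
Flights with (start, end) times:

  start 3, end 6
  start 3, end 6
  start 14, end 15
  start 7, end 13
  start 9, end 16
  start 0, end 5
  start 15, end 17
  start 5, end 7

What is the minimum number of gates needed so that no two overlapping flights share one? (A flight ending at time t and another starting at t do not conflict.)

3

The answer is the maximum number of intervals overlapping at any instant.
Events (time:±→running): 0:+→1 3:+→2 3:+→3 … peak 3.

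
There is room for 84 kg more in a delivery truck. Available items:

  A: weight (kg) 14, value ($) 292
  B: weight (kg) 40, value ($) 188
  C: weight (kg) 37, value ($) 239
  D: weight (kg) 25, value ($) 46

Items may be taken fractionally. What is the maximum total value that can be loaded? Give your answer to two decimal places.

Order: A (292/14=20.86) > C (239/37=6.46) > B (188/40=4.70) > D (46/25=1.84)
Fill: take A (14 @ 292) → take C (37 @ 239) → take 33/40 of B → 155.10; 84/84 used.
Total value = 686.10

686.10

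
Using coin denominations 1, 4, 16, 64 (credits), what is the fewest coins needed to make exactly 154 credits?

Greedy: take as many of the largest coin as possible, then repeat with the remainder.
154 = 2×64 + 1×16 + 2×4 + 2×1
Total coins = 2 + 1 + 2 + 2 = 7

7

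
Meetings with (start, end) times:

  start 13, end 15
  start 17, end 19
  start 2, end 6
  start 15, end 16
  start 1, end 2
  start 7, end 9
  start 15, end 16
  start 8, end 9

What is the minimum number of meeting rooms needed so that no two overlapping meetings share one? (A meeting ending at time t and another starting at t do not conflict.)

Count concurrent intervals with a sweep; the peak is the room count.
Events (time:±→running): 1:+→1 2:-→0 2:+→1 6:-→0 7:+→1 8:+→2 … peak 2.

2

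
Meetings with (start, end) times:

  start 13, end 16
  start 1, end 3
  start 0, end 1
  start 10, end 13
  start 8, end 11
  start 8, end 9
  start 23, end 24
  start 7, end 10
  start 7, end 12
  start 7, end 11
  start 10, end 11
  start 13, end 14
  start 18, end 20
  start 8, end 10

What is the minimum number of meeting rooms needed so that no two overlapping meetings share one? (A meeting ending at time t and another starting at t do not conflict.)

6

Events (time:±→running): 0:+→1 1:-→0 1:+→1 3:-→0 7:+→1 7:+→2 7:+→3 8:+→4 8:+→5 8:+→6 … peak 6.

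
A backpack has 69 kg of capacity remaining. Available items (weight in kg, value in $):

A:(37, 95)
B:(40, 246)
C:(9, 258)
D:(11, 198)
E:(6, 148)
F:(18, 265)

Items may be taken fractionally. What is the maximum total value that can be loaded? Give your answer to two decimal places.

Greedy by value/weight ratio, highest first.
Order: C (258/9=28.67) > E (148/6=24.67) > D (198/11=18.00) > F (265/18=14.72) > B (246/40=6.15) > A (95/37=2.57)
Fill: take C (9 @ 258) → take E (6 @ 148) → take D (11 @ 198) → take F (18 @ 265) → take 25/40 of B → 153.75; 69/69 used.
Total value = 1022.75

1022.75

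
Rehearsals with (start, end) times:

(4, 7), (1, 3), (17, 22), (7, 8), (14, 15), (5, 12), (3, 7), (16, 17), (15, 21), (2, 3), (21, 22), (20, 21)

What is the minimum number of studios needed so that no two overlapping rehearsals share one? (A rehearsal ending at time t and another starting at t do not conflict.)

3

Events (time:±→running): 1:+→1 2:+→2 3:-→1 3:-→0 3:+→1 4:+→2 5:+→3 … peak 3.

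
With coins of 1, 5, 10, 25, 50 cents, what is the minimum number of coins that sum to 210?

210 − 4×50→10 − 1×10→0
Total coins = 4 + 1 = 5

5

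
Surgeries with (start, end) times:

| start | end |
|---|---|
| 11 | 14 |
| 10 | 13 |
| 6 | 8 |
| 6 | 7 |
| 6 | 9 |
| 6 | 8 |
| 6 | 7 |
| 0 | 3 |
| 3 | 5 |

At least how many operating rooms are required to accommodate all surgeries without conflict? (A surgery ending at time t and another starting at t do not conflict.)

5

Count concurrent intervals with a sweep; the peak is the room count.
starts: [0, 3, 6, 6, 6, 6, 6, 10, 11]
ends:   [3, 5, 7, 7, 8, 8, 9, 13, 14]
s0→1 e3→0 s3→1 e5→0 s6→1 s6→2 s6→3 s6→4 s6→5  — peak 5.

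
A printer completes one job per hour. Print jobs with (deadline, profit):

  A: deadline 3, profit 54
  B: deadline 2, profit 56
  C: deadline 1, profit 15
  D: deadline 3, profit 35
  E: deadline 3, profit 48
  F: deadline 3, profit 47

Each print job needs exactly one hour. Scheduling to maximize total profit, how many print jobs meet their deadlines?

Profit order: B=56 A=54 E=48 F=47 D=35 C=15
Assign: B→slot 2, A→slot 3, E→slot 1, F skipped, D skipped, C skipped.
Slots: [1:E] [2:B] [3:A]
3 of 6 scheduled.

3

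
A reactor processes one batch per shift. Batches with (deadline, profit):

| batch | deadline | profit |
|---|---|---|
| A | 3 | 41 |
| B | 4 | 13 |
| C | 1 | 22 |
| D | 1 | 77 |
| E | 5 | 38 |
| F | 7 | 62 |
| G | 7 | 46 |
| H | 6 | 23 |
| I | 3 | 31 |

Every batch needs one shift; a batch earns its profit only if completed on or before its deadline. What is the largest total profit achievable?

318

Sort by profit descending; place each in the latest free slot ≤ its deadline.
By profit: D(d1,77), F(d7,62), G(d7,46), A(d3,41), E(d5,38), I(d3,31), H(d6,23), C(d1,22), B(d4,13)
D→slot 1; F→slot 7; G→slot 6; A→slot 3; E→slot 5; I→slot 2; H→slot 4; C skipped; B skipped.
Profit = 77 + 31 + 41 + 23 + 38 + 46 + 62 = 318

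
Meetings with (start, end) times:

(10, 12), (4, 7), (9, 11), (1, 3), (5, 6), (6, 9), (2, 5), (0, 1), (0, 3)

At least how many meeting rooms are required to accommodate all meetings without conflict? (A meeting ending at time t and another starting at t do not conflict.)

Count concurrent intervals with a sweep; the peak is the room count.
Events (time:±→running): 0:+→1 0:+→2 1:-→1 1:+→2 2:+→3 … peak 3.

3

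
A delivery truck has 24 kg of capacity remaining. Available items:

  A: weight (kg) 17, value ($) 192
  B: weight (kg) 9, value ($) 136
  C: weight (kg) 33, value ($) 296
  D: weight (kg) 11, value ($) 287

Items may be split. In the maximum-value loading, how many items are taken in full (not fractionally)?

Sort by value per unit weight and fill in that order.
Order: D (287/11=26.09) > B (136/9=15.11) > A (192/17=11.29) > C (296/33=8.97)
Fill: take D (11 @ 287) → take B (9 @ 136) → take 4/17 of A → 45.18; 24/24 used.
2 item(s) taken whole; one partial (take 4/17 of A).

2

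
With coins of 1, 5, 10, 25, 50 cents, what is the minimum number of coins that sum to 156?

Greedy: take as many of the largest coin as possible, then repeat with the remainder.
156 − 3×50→6 − 1×5→1 − 1×1→0
Total coins = 3 + 1 + 1 = 5

5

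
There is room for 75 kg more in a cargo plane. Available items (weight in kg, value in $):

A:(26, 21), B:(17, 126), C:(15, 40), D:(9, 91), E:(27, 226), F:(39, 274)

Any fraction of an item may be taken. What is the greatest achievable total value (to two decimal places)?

Sort by value per unit weight and fill in that order.
Order: D (91/9=10.11) > E (226/27=8.37) > B (126/17=7.41) > F (274/39=7.03) > C (40/15=2.67) > A (21/26=0.81)
Fill: take D (9 @ 91) → take E (27 @ 226) → take B (17 @ 126) → take 22/39 of F → 154.56; 75/75 used.
Total value = 597.56

597.56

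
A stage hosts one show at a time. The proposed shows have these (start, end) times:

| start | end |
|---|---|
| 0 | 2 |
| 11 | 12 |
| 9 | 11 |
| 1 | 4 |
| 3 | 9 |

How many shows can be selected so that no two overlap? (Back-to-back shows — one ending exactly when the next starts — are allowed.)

4

By end time: (0,2), (1,4), (3,9), (9,11), (11,12).
Pick (0,2); next start ≥ 2 → (3,9); next start ≥ 9 → (9,11); next start ≥ 11 → (11,12).
Selected 4 shows.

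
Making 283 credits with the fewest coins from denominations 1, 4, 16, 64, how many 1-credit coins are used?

Use the largest denomination that fits, subtract, and repeat.
283 = 4×64 + 1×16 + 2×4 + 3×1
Count of 1: 3

3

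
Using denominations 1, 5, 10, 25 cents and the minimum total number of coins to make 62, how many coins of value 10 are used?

1

62 − 2×25→12 − 1×10→2 − 2×1→0
Count of 10: 1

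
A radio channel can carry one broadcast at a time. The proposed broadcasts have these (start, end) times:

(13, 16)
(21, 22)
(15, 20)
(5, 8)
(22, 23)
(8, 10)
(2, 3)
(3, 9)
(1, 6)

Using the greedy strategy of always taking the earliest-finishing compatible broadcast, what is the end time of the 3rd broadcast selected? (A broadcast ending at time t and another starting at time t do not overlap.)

10

By end time: (2,3), (1,6), (5,8), (3,9), (8,10), (13,16), (15,20), (21,22), (22,23).
Pick (2,3); next start ≥ 3 → (5,8); next start ≥ 8 → (8,10); next start ≥ 10 → (13,16); next start ≥ 16 → (21,22); next start ≥ 22 → (22,23).
Selected: (2,3) (5,8) (8,10) (13,16) (21,22) (22,23)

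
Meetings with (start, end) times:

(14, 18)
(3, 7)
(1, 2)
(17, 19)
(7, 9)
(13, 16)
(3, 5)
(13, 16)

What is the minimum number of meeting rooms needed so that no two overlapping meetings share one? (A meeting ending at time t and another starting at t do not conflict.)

Count concurrent intervals with a sweep; the peak is the room count.
Events (time:±→running): 1:+→1 2:-→0 3:+→1 3:+→2 5:-→1 7:-→0 7:+→1 9:-→0 13:+→1 13:+→2 14:+→3 … peak 3.

3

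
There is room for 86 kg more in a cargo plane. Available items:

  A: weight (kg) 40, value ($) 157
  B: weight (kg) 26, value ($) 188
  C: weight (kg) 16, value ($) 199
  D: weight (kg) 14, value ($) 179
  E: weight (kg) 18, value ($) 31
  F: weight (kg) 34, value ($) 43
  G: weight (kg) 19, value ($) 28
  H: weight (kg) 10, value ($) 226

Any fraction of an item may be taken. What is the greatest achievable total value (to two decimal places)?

Greedy by value/weight ratio, highest first.
Order: H (226/10=22.60) > D (179/14=12.79) > C (199/16=12.44) > B (188/26=7.23) > A (157/40=3.92) > E (31/18=1.72) > G (28/19=1.47) > F (43/34=1.26)
Fill: take H (10 @ 226) → take D (14 @ 179) → take C (16 @ 199) → take B (26 @ 188) → take 20/40 of A → 78.50; 86/86 used.
Total value = 870.50

870.50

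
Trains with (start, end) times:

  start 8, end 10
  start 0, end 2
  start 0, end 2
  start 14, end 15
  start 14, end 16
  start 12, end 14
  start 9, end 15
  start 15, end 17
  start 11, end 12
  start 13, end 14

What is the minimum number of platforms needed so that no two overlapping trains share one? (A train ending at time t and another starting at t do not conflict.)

3

The answer is the maximum number of intervals overlapping at any instant.
Events (time:±→running): 0:+→1 0:+→2 2:-→1 2:-→0 8:+→1 9:+→2 10:-→1 11:+→2 12:-→1 12:+→2 13:+→3 … peak 3.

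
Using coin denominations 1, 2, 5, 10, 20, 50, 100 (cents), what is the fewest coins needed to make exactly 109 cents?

4

109 − 1×100→9 − 1×5→4 − 2×2→0
Total coins = 1 + 1 + 2 = 4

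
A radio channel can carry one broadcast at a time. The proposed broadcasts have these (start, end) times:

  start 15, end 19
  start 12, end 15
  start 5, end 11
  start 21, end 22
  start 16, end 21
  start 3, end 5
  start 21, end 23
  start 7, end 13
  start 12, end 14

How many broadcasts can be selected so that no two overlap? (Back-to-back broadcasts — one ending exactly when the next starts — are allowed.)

Sorted by end: (3,5)  (5,11)  (7,13)  (12,14)  (12,15)  (15,19)  (16,21)  (21,22)  (21,23)
take (3,5); take (5,11); skip (7,13); take (12,14); take (15,19); take (21,22); skip (21,23).
Selected 5 broadcasts.

5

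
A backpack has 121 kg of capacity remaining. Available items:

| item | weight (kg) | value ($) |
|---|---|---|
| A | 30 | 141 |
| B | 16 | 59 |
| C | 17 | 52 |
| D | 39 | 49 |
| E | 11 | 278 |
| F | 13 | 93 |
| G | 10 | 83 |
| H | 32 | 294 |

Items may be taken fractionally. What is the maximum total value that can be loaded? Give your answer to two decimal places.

Greedy by value/weight ratio, highest first.
Order: E (278/11=25.27) > H (294/32=9.19) > G (83/10=8.30) > F (93/13=7.15) > A (141/30=4.70) > B (59/16=3.69) > C (52/17=3.06) > D (49/39=1.26)
Fill: take E (11 @ 278) → take H (32 @ 294) → take G (10 @ 83) → take F (13 @ 93) → take A (30 @ 141) → take B (16 @ 59) → take 9/17 of C → 27.53; 121/121 used.
Total value = 975.53

975.53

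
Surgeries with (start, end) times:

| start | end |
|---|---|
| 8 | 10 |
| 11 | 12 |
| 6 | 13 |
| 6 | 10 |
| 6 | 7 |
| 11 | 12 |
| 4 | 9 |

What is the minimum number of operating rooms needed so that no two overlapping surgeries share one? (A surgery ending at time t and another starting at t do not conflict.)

Count concurrent intervals with a sweep; the peak is the room count.
Events (time:±→running): 4:+→1 6:+→2 6:+→3 6:+→4 … peak 4.

4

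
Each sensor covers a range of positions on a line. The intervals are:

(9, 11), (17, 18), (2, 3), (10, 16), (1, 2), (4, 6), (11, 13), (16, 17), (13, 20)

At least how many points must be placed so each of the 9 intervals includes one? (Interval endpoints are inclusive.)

Sorted: [1,2] [2,3] [4,6] [9,11] [11,13] [10,16] [16,17] [17,18] [13,20]
{[1,2],[2,3]} hit by 2; {[4,6]} hit by 6; {[9,11],[11,13],[10,16]} hit by 11; {[16,17],[17,18],[13,20]} hit by 17.
Points: 2, 6, 11, 17 (4 total).

4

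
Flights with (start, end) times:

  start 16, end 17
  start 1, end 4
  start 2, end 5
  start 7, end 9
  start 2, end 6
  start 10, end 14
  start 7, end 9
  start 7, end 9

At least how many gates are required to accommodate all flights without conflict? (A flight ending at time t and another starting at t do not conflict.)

Events (time:±→running): 1:+→1 2:+→2 2:+→3 … peak 3.

3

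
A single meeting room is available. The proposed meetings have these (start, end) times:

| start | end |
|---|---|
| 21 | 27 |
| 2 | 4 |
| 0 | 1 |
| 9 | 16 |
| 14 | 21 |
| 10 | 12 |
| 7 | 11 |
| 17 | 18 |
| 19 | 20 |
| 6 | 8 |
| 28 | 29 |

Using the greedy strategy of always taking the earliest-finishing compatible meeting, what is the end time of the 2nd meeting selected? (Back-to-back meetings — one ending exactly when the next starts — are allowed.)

4

Sort by end time and greedily take each interval whose start is ≥ the last chosen end.
Sorted by end: (0,1)  (2,4)  (6,8)  (7,11)  (10,12)  (9,16)  (17,18)  (19,20)  (14,21)  (21,27)  (28,29)
take (0,1); take (2,4); take (6,8); take (10,12); take (17,18); take (19,20); take (21,27); take (28,29).
Selected: (0,1) (2,4) (6,8) (10,12) (17,18) (19,20) (21,27) (28,29)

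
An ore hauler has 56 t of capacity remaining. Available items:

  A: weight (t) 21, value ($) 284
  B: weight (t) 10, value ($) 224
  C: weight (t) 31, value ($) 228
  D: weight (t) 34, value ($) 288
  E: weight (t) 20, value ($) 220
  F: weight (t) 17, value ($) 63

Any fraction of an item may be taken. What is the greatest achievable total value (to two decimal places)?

Greedy by value/weight ratio, highest first.
Ratios (sorted): B 22.40, A 13.52, E 11.00, D 8.47, C 7.35, F 3.71
take B (10 @ 224); take A (21 @ 284); take E (20 @ 220); take 5/34 of D → 42.35. Capacity used 56/56.
Total value = 770.35

770.35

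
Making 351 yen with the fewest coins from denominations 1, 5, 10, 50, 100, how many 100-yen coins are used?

Use the largest denomination that fits, subtract, and repeat.
351 = 3×100 + 1×50 + 1×1
Count of 100: 3

3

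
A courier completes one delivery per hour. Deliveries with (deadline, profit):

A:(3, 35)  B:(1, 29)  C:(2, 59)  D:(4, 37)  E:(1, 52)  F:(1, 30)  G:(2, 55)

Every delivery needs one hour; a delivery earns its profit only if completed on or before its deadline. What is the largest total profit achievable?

Profit order: C=59 G=55 E=52 D=37 A=35 F=30 B=29
Assign: C→slot 2, G→slot 1, E skipped, D→slot 4, A→slot 3, F skipped, B skipped.
Slots: [1:G] [2:C] [3:A] [4:D]
Profit = 55 + 59 + 35 + 37 = 186

186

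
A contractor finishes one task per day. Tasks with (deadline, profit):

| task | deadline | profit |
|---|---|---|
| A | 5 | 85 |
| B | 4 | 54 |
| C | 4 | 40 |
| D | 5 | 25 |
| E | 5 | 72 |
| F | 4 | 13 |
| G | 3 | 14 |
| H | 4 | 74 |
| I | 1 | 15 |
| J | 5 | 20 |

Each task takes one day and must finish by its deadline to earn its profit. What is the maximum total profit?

Take jobs in profit order; each goes to the latest open slot no later than its deadline.
By profit: A(d5,85), H(d4,74), E(d5,72), B(d4,54), C(d4,40), D(d5,25), J(d5,20), I(d1,15), G(d3,14), F(d4,13)
A→slot 5; H→slot 4; E→slot 3; B→slot 2; C→slot 1; D skipped; J skipped; I skipped; G skipped; F skipped.
Profit = 40 + 54 + 72 + 74 + 85 = 325

325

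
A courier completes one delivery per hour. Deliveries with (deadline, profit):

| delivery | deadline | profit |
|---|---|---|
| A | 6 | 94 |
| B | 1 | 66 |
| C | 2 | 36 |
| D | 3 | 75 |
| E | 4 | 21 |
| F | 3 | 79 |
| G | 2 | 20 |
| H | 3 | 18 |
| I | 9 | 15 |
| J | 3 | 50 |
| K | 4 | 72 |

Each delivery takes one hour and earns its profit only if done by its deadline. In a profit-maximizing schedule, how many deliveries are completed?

Take jobs in profit order; each goes to the latest open slot no later than its deadline.
By profit: A(d6,94), F(d3,79), D(d3,75), K(d4,72), B(d1,66), J(d3,50), C(d2,36), E(d4,21), G(d2,20), H(d3,18), I(d9,15)
A→slot 6; F→slot 3; D→slot 2; K→slot 4; B→slot 1; J skipped; C skipped; E skipped; G skipped; H skipped; I→slot 9.
6 of 11 scheduled.

6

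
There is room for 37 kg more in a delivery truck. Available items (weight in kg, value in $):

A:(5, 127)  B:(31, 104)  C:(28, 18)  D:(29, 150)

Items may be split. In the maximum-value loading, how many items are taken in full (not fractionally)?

2

Sort by value per unit weight and fill in that order.
Order: A (127/5=25.40) > D (150/29=5.17) > B (104/31=3.35) > C (18/28=0.64)
Fill: take A (5 @ 127) → take D (29 @ 150) → take 3/31 of B → 10.06; 37/37 used.
2 item(s) taken whole; one partial (take 3/31 of B).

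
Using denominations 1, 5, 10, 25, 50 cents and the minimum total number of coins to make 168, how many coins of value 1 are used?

3

Greedy: take as many of the largest coin as possible, then repeat with the remainder.
168 = 3×50 + 1×10 + 1×5 + 3×1
Count of 1: 3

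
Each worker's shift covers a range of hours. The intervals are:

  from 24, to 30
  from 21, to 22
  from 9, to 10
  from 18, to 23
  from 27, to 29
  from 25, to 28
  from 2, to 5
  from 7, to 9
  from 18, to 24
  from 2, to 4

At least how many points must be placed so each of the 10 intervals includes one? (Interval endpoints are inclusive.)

4

Sorted: [2,4] [2,5] [7,9] [9,10] [21,22] [18,23] [18,24] [25,28] [27,29] [24,30]
{[2,4],[2,5]} hit by 4; {[7,9],[9,10]} hit by 9; {[21,22],[18,23],[18,24]} hit by 22; {[25,28],[27,29],[24,30]} hit by 28.
Points: 4, 9, 22, 28 (4 total).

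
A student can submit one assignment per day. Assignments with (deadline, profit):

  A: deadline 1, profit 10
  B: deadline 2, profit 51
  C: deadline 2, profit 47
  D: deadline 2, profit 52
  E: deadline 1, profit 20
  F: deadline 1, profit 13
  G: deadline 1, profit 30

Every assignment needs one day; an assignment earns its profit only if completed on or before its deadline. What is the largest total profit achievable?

Take jobs in profit order; each goes to the latest open slot no later than its deadline.
Profit order: D=52 B=51 C=47 G=30 E=20 F=13 A=10
Assign: D→slot 2, B→slot 1, C skipped, G skipped, E skipped, F skipped, A skipped.
Slots: [1:B] [2:D]
Profit = 51 + 52 = 103

103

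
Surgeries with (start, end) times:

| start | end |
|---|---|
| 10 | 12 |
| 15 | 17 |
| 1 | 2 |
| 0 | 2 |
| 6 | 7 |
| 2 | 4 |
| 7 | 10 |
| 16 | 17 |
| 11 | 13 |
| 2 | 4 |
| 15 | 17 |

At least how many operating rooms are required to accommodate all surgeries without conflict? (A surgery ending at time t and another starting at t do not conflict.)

3

starts: [0, 1, 2, 2, 6, 7, 10, 11, 15, 15, 16]
ends:   [2, 2, 4, 4, 7, 10, 12, 13, 17, 17, 17]
s0→1 s1→2 e2→1 e2→0 s2→1 s2→2 e4→1 e4→0 s6→1 e7→0 s7→1 e10→0 s10→1 s11→2 e12→1 e13→0 s15→1 s15→2 s16→3  — peak 3.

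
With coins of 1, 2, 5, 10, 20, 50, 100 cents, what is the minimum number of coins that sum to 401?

Use the largest denomination that fits, subtract, and repeat.
401 − 4×100→1 − 1×1→0
Total coins = 4 + 1 = 5

5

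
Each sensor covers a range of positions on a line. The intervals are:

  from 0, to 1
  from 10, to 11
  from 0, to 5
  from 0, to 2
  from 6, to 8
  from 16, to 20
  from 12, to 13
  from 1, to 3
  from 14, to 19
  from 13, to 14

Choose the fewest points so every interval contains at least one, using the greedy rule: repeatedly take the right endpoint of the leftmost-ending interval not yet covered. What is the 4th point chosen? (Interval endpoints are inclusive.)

13

Process intervals by earliest right end; each time one isn't hit yet, stab at its right endpoint.
Sorted: [0,1] [0,2] [1,3] [0,5] [6,8] [10,11] [12,13] [13,14] [14,19] [16,20]
{[0,1],[0,2],[1,3],[0,5]} hit by 1; {[6,8]} hit by 8; {[10,11]} hit by 11; {[12,13],[13,14]} hit by 13; {[14,19],[16,20]} hit by 19.
Points: 1, 8, 11, 13, 19 (5 total).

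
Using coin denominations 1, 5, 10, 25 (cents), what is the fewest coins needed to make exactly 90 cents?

5

Greedy: take as many of the largest coin as possible, then repeat with the remainder.
90 = 3×25 + 1×10 + 1×5
Total coins = 3 + 1 + 1 = 5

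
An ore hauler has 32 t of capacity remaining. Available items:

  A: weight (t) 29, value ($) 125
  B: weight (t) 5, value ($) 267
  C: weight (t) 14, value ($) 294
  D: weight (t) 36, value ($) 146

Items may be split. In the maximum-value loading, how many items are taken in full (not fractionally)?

Greedy by value/weight ratio, highest first.
Order: B (267/5=53.40) > C (294/14=21.00) > A (125/29=4.31) > D (146/36=4.06)
Fill: take B (5 @ 267) → take C (14 @ 294) → take 13/29 of A → 56.03; 32/32 used.
2 item(s) taken whole; one partial (take 13/29 of A).

2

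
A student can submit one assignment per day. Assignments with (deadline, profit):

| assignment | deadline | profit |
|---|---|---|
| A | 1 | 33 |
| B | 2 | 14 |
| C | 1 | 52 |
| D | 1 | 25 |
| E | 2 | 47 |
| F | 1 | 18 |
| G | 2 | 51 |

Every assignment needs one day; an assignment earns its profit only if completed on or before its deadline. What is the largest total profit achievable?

103

Take jobs in profit order; each goes to the latest open slot no later than its deadline.
By profit: C(d1,52), G(d2,51), E(d2,47), A(d1,33), D(d1,25), F(d1,18), B(d2,14)
C→slot 1; G→slot 2; E skipped; A skipped; D skipped; F skipped; B skipped.
Profit = 52 + 51 = 103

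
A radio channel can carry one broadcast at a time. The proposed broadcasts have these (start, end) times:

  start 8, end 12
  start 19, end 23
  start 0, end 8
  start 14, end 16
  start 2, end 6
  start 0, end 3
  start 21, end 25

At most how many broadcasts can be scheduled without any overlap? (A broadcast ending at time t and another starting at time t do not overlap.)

4

By end time: (0,3), (2,6), (0,8), (8,12), (14,16), (19,23), (21,25).
Pick (0,3); next start ≥ 3 → (8,12); next start ≥ 12 → (14,16); next start ≥ 16 → (19,23).
Selected 4 broadcasts.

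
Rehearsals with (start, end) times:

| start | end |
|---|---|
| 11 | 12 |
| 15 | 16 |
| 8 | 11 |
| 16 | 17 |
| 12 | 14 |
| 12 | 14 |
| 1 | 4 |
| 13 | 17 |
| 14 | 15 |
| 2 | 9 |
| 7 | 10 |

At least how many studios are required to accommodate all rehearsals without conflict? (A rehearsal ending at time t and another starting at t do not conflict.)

3

starts: [1, 2, 7, 8, 11, 12, 12, 13, 14, 15, 16]
ends:   [4, 9, 10, 11, 12, 14, 14, 15, 16, 17, 17]
s1→1 s2→2 e4→1 s7→2 s8→3  — peak 3.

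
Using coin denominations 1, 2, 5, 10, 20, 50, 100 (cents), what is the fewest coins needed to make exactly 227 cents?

5

Use the largest denomination that fits, subtract, and repeat.
227 = 2×100 + 1×20 + 1×5 + 1×2
Total coins = 2 + 1 + 1 + 1 = 5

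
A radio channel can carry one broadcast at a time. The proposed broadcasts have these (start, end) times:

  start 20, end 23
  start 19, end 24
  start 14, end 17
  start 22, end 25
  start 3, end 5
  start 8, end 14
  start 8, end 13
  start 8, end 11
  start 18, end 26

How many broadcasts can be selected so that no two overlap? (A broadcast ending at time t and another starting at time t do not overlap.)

4

Greedy by earliest finish: after sorting by end time, pick each interval compatible with the last pick.
By end time: (3,5), (8,11), (8,13), (8,14), (14,17), (20,23), (19,24), (22,25), (18,26).
Pick (3,5); next start ≥ 5 → (8,11); next start ≥ 11 → (14,17); next start ≥ 17 → (20,23).
Selected 4 broadcasts.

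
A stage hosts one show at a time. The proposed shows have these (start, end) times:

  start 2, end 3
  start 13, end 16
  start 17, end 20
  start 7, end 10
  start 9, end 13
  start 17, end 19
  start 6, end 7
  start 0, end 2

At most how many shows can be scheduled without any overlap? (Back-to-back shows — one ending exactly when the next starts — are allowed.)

6

Greedy by earliest finish: after sorting by end time, pick each interval compatible with the last pick.
Sorted by end: (0,2)  (2,3)  (6,7)  (7,10)  (9,13)  (13,16)  (17,19)  (17,20)
take (0,2); take (2,3); take (6,7); take (7,10); take (13,16); take (17,19); skip (17,20).
Selected 6 shows.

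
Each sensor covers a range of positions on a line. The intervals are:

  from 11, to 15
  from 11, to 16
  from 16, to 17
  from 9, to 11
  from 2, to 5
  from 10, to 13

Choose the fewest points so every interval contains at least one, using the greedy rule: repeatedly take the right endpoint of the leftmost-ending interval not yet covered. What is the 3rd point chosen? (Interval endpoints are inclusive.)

Sort by right endpoint; whenever an interval is uncovered, place a point at its right end.
Sorted: [2,5] [9,11] [10,13] [11,15] [11,16] [16,17]
{[2,5]} hit by 5; {[9,11],[10,13],[11,15],[11,16]} hit by 11; {[16,17]} hit by 17.
Points: 5, 11, 17 (3 total).

17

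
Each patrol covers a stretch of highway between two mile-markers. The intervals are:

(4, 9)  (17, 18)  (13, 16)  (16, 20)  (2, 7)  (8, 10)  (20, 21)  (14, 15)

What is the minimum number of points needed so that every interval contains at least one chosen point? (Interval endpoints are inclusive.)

Sort by right endpoint; whenever an interval is uncovered, place a point at its right end.
By right end: [2,7]  [4,9]  [8,10]  [14,15]  [13,16]  [17,18]  [16,20]  [20,21]
[2,7] uncovered → point at 7; [8,10] uncovered → point at 10; [14,15] uncovered → point at 15; [17,18] uncovered → point at 18; [20,21] uncovered → point at 21.
Points: 7, 10, 15, 18, 21 (5 total).

5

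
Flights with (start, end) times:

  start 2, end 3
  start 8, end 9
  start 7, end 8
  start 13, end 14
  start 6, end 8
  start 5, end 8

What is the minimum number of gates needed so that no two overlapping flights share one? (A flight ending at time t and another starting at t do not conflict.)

3

Count concurrent intervals with a sweep; the peak is the room count.
starts: [2, 5, 6, 7, 8, 13]
ends:   [3, 8, 8, 8, 9, 14]
s2→1 e3→0 s5→1 s6→2 s7→3  — peak 3.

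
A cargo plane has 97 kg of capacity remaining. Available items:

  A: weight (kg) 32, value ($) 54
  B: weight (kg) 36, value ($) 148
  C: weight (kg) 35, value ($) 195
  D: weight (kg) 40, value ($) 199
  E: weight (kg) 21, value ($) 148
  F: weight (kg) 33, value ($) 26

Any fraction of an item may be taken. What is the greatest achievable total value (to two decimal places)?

546.11

Sort by value per unit weight and fill in that order.
Ratios (sorted): E 7.05, C 5.57, D 4.97, B 4.11, A 1.69, F 0.79
take E (21 @ 148); take C (35 @ 195); take D (40 @ 199); take 1/36 of B → 4.11. Capacity used 97/97.
Total value = 546.11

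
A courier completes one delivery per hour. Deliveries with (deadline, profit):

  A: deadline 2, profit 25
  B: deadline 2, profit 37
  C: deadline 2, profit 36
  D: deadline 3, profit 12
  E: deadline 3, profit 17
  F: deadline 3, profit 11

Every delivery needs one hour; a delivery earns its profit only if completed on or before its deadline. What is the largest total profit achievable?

90

Sort by profit descending; place each in the latest free slot ≤ its deadline.
By profit: B(d2,37), C(d2,36), A(d2,25), E(d3,17), D(d3,12), F(d3,11)
B→slot 2; C→slot 1; A skipped; E→slot 3; D skipped; F skipped.
Profit = 36 + 37 + 17 = 90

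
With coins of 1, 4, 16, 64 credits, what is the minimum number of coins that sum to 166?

7

166 − 2×64→38 − 2×16→6 − 1×4→2 − 2×1→0
Total coins = 2 + 2 + 1 + 2 = 7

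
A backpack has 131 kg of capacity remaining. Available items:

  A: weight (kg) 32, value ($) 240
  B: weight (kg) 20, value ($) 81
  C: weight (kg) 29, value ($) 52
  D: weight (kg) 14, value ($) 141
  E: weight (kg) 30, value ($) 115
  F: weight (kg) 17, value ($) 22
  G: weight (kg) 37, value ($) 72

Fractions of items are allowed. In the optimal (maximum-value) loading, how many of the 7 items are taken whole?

4

Sort by value per unit weight and fill in that order.
Ratios (sorted): D 10.07, A 7.50, B 4.05, E 3.83, G 1.95, C 1.79, F 1.29
take D (14 @ 141); take A (32 @ 240); take B (20 @ 81); take E (30 @ 115); take 35/37 of G → 68.11. Capacity used 131/131.
4 item(s) taken whole; one partial (take 35/37 of G).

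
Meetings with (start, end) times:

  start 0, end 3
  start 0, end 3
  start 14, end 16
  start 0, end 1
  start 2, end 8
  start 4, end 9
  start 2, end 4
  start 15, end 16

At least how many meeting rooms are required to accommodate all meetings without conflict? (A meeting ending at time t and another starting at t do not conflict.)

starts: [0, 0, 0, 2, 2, 4, 14, 15]
ends:   [1, 3, 3, 4, 8, 9, 16, 16]
s0→1 s0→2 s0→3 e1→2 s2→3 s2→4  — peak 4.

4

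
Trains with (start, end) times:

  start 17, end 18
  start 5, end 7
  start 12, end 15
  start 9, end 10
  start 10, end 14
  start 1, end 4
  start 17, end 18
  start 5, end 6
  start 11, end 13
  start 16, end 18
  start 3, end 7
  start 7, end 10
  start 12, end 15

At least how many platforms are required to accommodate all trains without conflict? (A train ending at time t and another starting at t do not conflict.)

Count concurrent intervals with a sweep; the peak is the room count.
starts: [1, 3, 5, 5, 7, 9, 10, 11, 12, 12, 16, 17, 17]
ends:   [4, 6, 7, 7, 10, 10, 13, 14, 15, 15, 18, 18, 18]
s1→1 s3→2 e4→1 s5→2 s5→3 e6→2 e7→1 e7→0 s7→1 s9→2 e10→1 e10→0 s10→1 s11→2 s12→3 s12→4  — peak 4.

4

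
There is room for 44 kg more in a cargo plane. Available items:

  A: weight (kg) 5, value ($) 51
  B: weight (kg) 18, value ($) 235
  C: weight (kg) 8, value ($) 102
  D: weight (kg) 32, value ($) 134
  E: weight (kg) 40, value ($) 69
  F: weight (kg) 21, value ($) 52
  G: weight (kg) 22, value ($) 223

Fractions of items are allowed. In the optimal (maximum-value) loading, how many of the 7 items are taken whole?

Sort by value per unit weight and fill in that order.
Ratios (sorted): B 13.06, C 12.75, A 10.20, G 10.14, D 4.19, F 2.48, E 1.73
take B (18 @ 235); take C (8 @ 102); take A (5 @ 51); take 13/22 of G → 131.77. Capacity used 44/44.
3 item(s) taken whole; one partial (take 13/22 of G).

3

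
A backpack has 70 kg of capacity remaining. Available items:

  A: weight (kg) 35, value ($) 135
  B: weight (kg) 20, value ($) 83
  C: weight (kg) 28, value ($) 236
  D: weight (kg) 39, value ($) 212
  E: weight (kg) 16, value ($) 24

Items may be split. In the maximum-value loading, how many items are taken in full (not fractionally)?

Greedy by value/weight ratio, highest first.
Order: C (236/28=8.43) > D (212/39=5.44) > B (83/20=4.15) > A (135/35=3.86) > E (24/16=1.50)
Fill: take C (28 @ 236) → take D (39 @ 212) → take 3/20 of B → 12.45; 70/70 used.
2 item(s) taken whole; one partial (take 3/20 of B).

2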